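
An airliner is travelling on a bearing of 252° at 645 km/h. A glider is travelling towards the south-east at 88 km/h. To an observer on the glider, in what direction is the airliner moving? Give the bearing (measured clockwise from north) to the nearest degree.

Taking east as x and north as y: airliner velocity = (-613.431, -199.316) km/h; glider velocity = (62.225, -62.225) km/h.
Velocity of airliner relative to glider = (-613.431, -199.316) − (62.225, -62.225) = (-675.657, -137.091) km/h.
Bearing = atan2(-675.66, -137.09) = 258.53° clockwise from north.

259°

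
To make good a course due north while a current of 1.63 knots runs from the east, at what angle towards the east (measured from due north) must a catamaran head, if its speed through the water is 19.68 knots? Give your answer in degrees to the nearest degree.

The current pushes perpendicular to the desired track; the heading must have a component into the current equal to 1.63 knots: 19.68 sin θ = 1.63.
sin θ = 0.0828, so θ = 4.751°.

5°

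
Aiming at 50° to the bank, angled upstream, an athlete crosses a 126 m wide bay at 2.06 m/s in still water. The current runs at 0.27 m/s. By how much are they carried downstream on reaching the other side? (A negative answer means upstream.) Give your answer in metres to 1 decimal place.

Perpendicular speed = 1.578 m/s; crossing time = 126 / 1.578 = 79.845 s.
Net downstream speed = -1.054 m/s.
Drift = -1.054 × 79.845 = -84.168 m (upstream).

-84.2 m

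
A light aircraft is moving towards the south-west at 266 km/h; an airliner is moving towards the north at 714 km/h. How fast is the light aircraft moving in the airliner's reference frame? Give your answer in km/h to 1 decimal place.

Taking east as x and north as y: light aircraft velocity = (-188.090, -188.090) km/h; airliner velocity = (0.000, 714.000) km/h.
Velocity of light aircraft relative to airliner = (-188.090, -188.090) − (0.000, 714.000) = (-188.090, -902.090) km/h.
Magnitude = |(-188.090, -902.090)| = 921.491 km/h.

921.5 km/h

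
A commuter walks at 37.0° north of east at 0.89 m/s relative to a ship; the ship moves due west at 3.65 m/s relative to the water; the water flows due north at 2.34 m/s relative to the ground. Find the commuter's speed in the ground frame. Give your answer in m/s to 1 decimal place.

In east/north components (m/s): commuter relative to ship = (0.711, 0.536); ship relative to water = (-3.650, 0.000); water relative to ground = (0.000, 2.340).
Sum = (-2.939, 2.876) m/s.
Speed = |(-2.939, 2.876)| = 4.112 m/s.

4.1 m/s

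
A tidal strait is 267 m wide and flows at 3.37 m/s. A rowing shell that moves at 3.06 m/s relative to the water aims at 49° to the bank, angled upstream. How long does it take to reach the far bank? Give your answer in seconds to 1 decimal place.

115.6 s

The component of the rowing shell's velocity perpendicular to the bank is 3.06 × sin 49° = 2.309 m/s.
The flow acts along the bank and has no component across it.
Time = 267 / 2.309 = 115.614 s.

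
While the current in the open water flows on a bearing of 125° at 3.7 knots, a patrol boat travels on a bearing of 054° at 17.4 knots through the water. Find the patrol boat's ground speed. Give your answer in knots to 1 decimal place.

18.9 knots

Taking east as x and north as y: velocity relative to the water = (14.077, 10.227) knots; the water relative to ground = (3.031, -2.122) knots.
Velocity relative to ground = (14.077, 10.227) + (3.031, -2.122) = (17.108, 8.105) knots.
Speed = |(17.108, 8.105)| = 18.931 knots.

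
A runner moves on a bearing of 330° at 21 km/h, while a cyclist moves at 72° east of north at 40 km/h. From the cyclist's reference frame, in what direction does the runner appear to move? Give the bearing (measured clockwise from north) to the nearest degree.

277°

Taking east as x and north as y: runner velocity = (-10.500, 18.187) km/h; cyclist velocity = (38.042, 12.361) km/h.
Velocity of runner relative to cyclist = (-10.500, 18.187) − (38.042, 12.361) = (-48.542, 5.826) km/h.
Bearing = atan2(-48.54, 5.83) = 276.84° clockwise from north.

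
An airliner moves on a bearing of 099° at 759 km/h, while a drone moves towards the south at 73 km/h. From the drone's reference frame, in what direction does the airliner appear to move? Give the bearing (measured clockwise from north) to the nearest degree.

093°

Taking east as x and north as y: airliner velocity = (749.655, -118.734) km/h; drone velocity = (0.000, -73.000) km/h.
Velocity of airliner relative to drone = (749.655, -118.734) − (0.000, -73.000) = (749.655, -45.734) km/h.
Bearing = atan2(749.66, -45.73) = 93.49° clockwise from north.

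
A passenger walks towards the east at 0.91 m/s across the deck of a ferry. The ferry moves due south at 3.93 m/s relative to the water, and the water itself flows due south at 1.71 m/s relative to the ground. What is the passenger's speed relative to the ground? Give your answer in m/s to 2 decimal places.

In east/north components (m/s): passenger relative to ferry = (0.910, 0.000); ferry relative to water = (0.000, -3.930); water relative to ground = (0.000, -1.710).
Sum = (0.910, -5.640) m/s.
Speed = |(0.910, -5.640)| = 5.713 m/s.

5.71 m/s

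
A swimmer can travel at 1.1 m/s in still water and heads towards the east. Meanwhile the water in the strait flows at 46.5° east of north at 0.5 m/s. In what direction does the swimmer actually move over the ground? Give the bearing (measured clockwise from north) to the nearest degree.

077°

Taking east as x and north as y: velocity relative to the water = (1.100, 0.000) m/s; the water relative to ground = (0.363, 0.344) m/s.
Velocity relative to ground = (1.100, 0.000) + (0.363, 0.344) = (1.463, 0.344) m/s.
Bearing = atan2(1.46, 0.34) = 76.76° clockwise from north.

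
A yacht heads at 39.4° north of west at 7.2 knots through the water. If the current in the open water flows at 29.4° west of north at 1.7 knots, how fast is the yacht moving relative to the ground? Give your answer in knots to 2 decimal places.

Taking east as x and north as y: velocity relative to the water = (-5.564, 4.570) knots; the water relative to ground = (-0.835, 1.481) knots.
Velocity relative to ground = (-5.564, 4.570) + (-0.835, 1.481) = (-6.398, 6.051) knots.
Speed = |(-6.398, 6.051)| = 8.806 knots.

8.81 knots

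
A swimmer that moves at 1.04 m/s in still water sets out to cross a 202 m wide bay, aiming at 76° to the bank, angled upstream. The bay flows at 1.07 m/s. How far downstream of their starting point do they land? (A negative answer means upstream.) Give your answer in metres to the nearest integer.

164 m

Perpendicular speed = 1.009 m/s; crossing time = 202 / 1.009 = 200.177 s.
Net downstream speed = 0.818 m/s.
Drift = 0.818 × 200.177 = 163.825 m (downstream).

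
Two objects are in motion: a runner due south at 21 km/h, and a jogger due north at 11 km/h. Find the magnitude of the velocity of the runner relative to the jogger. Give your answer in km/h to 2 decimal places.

Taking east as x and north as y: runner velocity = (0.000, -21.000) km/h; jogger velocity = (0.000, 11.000) km/h.
Velocity of runner relative to jogger = (0.000, -21.000) − (0.000, 11.000) = (0.000, -32.000) km/h.
Magnitude = |(0.000, -32.000)| = 32.000 km/h.

32.00 km/h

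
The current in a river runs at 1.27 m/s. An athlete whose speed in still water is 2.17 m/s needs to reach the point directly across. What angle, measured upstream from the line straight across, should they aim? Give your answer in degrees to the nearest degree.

To cancel the current, the upstream component of the athlete's velocity must equal the flow: 2.17 sin θ = 1.27.
sin θ = 1.27 / 2.17 = 0.5853.
θ = arcsin(0.5853) = 35.821°.

36°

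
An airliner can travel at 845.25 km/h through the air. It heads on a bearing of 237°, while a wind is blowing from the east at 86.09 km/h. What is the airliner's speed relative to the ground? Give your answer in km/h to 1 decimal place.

Taking east as x and north as y: velocity relative to the air = (-708.886, -460.356) km/h; the air relative to ground = (-86.090, 0.000) km/h.
Velocity relative to ground = (-708.886, -460.356) + (-86.090, 0.000) = (-794.976, -460.356) km/h.
Speed = |(-794.976, -460.356)| = 918.649 km/h.

918.6 km/h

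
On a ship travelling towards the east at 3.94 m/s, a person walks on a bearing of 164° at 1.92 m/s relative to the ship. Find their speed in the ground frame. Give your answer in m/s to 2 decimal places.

Taking east as x and north as y: ship velocity = (3.940, 0.000) m/s; person velocity relative to ship = (0.529, -1.846) m/s.
Velocity relative to ground = (3.940, 0.000) + (0.529, -1.846) = (4.469, -1.846) m/s.
Speed = |(4.469, -1.846)| = 4.835 m/s.

4.84 m/s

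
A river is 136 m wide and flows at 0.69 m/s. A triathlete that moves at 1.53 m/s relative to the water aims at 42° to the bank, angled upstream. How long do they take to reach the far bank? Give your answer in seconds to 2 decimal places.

132.84 s

The component of the triathlete's velocity perpendicular to the bank is 1.53 × sin 42° = 1.024 m/s.
Only the cross-stream component determines the crossing time; the current contributes nothing perpendicular to the bank.
Time = 136 / 1.024 = 132.842 s.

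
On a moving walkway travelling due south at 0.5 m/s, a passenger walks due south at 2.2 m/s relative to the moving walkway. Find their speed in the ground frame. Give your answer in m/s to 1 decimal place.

2.7 m/s

Taking east as x and north as y: moving walkway velocity = (0.000, -0.500) m/s; passenger velocity relative to moving walkway = (0.000, -2.200) m/s.
Velocity relative to ground = (0.000, -0.500) + (0.000, -2.200) = (0.000, -2.700) m/s.
Speed = |(0.000, -2.700)| = 2.700 m/s.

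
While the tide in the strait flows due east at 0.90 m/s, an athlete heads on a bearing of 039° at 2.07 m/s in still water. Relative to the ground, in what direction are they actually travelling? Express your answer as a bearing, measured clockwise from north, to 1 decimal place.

053.9°

Taking east as x and north as y: velocity relative to the water = (1.303, 1.609) m/s; the water relative to ground = (0.900, 0.000) m/s.
Velocity relative to ground = (1.303, 1.609) + (0.900, 0.000) = (2.203, 1.609) m/s.
Bearing = atan2(2.20, 1.61) = 53.86° clockwise from north.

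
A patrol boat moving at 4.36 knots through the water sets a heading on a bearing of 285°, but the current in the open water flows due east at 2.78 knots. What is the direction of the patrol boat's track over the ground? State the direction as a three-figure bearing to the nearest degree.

Taking east as x and north as y: velocity relative to the water = (-4.211, 1.128) knots; the water relative to ground = (2.780, 0.000) knots.
Velocity relative to ground = (-4.211, 1.128) + (2.780, 0.000) = (-1.431, 1.128) knots.
Bearing = atan2(-1.43, 1.13) = 308.25° clockwise from north.

308°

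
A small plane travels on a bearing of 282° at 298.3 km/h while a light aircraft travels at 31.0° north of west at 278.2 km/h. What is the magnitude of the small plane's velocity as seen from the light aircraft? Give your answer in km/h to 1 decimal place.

Taking east as x and north as y: small plane velocity = (-291.781, 62.020) km/h; light aircraft velocity = (-238.464, 143.284) km/h.
Velocity of small plane relative to light aircraft = (-291.781, 62.020) − (-238.464, 143.284) = (-53.317, -81.264) km/h.
Magnitude = |(-53.317, -81.264)| = 97.193 km/h.

97.2 km/h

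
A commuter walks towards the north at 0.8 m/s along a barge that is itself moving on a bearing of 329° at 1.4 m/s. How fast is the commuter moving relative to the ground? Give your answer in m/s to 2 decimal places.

Taking east as x and north as y: barge velocity = (-0.721, 1.200) m/s; commuter velocity relative to barge = (0.000, 0.800) m/s.
Velocity relative to ground = (-0.721, 1.200) + (0.000, 0.800) = (-0.721, 2.000) m/s.
Speed = |(-0.721, 2.000)| = 2.126 m/s.

2.13 m/s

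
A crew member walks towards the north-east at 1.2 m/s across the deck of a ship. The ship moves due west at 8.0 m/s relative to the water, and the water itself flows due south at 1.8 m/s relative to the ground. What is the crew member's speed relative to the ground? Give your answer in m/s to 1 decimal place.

In east/north components (m/s): crew member relative to ship = (0.849, 0.849); ship relative to water = (-8.000, 0.000); water relative to ground = (0.000, -1.800).
Sum = (-7.151, -0.951) m/s.
Speed = |(-7.151, -0.951)| = 7.214 m/s.

7.2 m/s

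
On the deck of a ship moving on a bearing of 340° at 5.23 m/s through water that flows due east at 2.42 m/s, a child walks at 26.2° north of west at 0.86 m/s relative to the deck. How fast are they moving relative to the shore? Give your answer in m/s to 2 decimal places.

In east/north components (m/s): child relative to ship = (-0.772, 0.380); ship relative to water = (-1.789, 4.915); water relative to ground = (2.420, 0.000).
Sum = (-0.140, 5.294) m/s.
Speed = |(-0.140, 5.294)| = 5.296 m/s.

5.30 m/s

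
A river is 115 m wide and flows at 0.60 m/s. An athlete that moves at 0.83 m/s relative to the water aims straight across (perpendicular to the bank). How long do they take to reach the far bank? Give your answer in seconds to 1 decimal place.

The component of the athlete's velocity perpendicular to the bank is 0.83 m/s.
The flow acts along the bank and has no component across it.
Time = 115 / 0.830 = 138.554 s.

138.6 s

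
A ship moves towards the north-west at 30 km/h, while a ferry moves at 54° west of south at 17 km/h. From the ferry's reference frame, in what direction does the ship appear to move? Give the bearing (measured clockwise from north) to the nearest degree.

Taking east as x and north as y: ship velocity = (-21.213, 21.213) km/h; ferry velocity = (-13.753, -9.992) km/h.
Velocity of ship relative to ferry = (-21.213, 21.213) − (-13.753, -9.992) = (-7.460, 31.206) km/h.
Bearing = atan2(-7.46, 31.21) = 346.56° clockwise from north.

347°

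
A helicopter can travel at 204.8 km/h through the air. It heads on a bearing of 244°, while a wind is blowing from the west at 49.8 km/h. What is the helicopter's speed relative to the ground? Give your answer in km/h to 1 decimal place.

161.5 km/h

Taking east as x and north as y: velocity relative to the air = (-184.073, -89.778) km/h; the air relative to ground = (49.800, 0.000) km/h.
Velocity relative to ground = (-184.073, -89.778) + (49.800, 0.000) = (-134.273, -89.778) km/h.
Speed = |(-134.273, -89.778)| = 161.522 km/h.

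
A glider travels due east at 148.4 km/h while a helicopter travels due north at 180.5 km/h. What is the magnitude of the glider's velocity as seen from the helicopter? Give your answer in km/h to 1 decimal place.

Taking east as x and north as y: glider velocity = (148.400, 0.000) km/h; helicopter velocity = (0.000, 180.500) km/h.
Velocity of glider relative to helicopter = (148.400, 0.000) − (0.000, 180.500) = (148.400, -180.500) km/h.
Magnitude = |(148.400, -180.500)| = 233.672 km/h.

233.7 km/h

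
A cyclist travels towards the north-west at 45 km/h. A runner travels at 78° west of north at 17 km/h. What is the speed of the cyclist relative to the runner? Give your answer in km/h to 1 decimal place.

32.1 km/h

Taking east as x and north as y: cyclist velocity = (-31.820, 31.820) km/h; runner velocity = (-16.629, 3.534) km/h.
Velocity of cyclist relative to runner = (-31.820, 31.820) − (-16.629, 3.534) = (-15.191, 28.285) km/h.
Magnitude = |(-15.191, 28.285)| = 32.107 km/h.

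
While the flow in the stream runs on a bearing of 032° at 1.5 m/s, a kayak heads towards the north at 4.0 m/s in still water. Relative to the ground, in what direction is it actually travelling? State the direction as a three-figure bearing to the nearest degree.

009°

Taking east as x and north as y: velocity relative to the water = (0.000, 4.000) m/s; the water relative to ground = (0.795, 1.272) m/s.
Velocity relative to ground = (0.000, 4.000) + (0.795, 1.272) = (0.795, 5.272) m/s.
Bearing = atan2(0.79, 5.27) = 8.57° clockwise from north.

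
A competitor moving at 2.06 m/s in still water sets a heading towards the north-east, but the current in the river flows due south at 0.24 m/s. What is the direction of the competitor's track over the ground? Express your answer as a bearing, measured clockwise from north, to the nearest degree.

Taking east as x and north as y: velocity relative to the water = (1.457, 1.457) m/s; the water relative to ground = (0.000, -0.240) m/s.
Velocity relative to ground = (1.457, 1.457) + (0.000, -0.240) = (1.457, 1.217) m/s.
Bearing = atan2(1.46, 1.22) = 50.13° clockwise from north.

050°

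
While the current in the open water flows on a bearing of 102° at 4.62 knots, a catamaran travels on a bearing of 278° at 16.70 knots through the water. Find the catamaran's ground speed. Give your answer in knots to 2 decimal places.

12.10 knots

Taking east as x and north as y: velocity relative to the water = (-16.537, 2.324) knots; the water relative to ground = (4.519, -0.961) knots.
Velocity relative to ground = (-16.537, 2.324) + (4.519, -0.961) = (-12.018, 1.364) knots.
Speed = |(-12.018, 1.364)| = 12.096 knots.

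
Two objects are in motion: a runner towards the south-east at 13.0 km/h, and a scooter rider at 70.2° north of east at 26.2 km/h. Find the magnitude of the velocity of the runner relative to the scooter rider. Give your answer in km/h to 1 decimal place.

Taking east as x and north as y: runner velocity = (9.192, -9.192) km/h; scooter rider velocity = (8.875, 24.651) km/h.
Velocity of runner relative to scooter rider = (9.192, -9.192) − (8.875, 24.651) = (0.317, -33.843) km/h.
Magnitude = |(0.317, -33.843)| = 33.845 km/h.

33.8 km/h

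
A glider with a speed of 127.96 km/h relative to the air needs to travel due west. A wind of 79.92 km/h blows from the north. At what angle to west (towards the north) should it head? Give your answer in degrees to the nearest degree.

The wind pushes perpendicular to the desired track; the heading must have a component into the wind equal to 79.92 km/h: 127.96 sin θ = 79.92.
sin θ = 0.6246, so θ = 38.651°.

39°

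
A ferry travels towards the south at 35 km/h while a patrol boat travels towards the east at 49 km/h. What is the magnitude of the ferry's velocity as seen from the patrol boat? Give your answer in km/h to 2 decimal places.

Taking east as x and north as y: ferry velocity = (0.000, -35.000) km/h; patrol boat velocity = (49.000, 0.000) km/h.
Velocity of ferry relative to patrol boat = (0.000, -35.000) − (49.000, 0.000) = (-49.000, -35.000) km/h.
Magnitude = |(-49.000, -35.000)| = 60.216 km/h.

60.22 km/h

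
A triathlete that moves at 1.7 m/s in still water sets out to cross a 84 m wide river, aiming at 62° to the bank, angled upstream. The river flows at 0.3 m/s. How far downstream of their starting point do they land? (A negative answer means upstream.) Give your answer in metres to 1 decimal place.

-27.9 m

Perpendicular speed = 1.501 m/s; crossing time = 84 / 1.501 = 55.962 s.
Net downstream speed = -0.498 m/s.
Drift = -0.498 × 55.962 = -27.875 m (upstream).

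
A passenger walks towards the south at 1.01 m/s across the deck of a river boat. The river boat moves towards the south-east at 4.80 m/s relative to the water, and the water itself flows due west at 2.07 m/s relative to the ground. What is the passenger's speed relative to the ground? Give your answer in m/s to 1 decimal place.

In east/north components (m/s): passenger relative to river boat = (0.000, -1.010); river boat relative to water = (3.394, -3.394); water relative to ground = (-2.070, 0.000).
Sum = (1.324, -4.404) m/s.
Speed = |(1.324, -4.404)| = 4.599 m/s.

4.6 m/s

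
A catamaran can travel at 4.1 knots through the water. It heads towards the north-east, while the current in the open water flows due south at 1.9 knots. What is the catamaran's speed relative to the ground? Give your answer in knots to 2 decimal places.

Taking east as x and north as y: velocity relative to the water = (2.899, 2.899) knots; the water relative to ground = (0.000, -1.900) knots.
Velocity relative to ground = (2.899, 2.899) + (0.000, -1.900) = (2.899, 0.999) knots.
Speed = |(2.899, 0.999)| = 3.066 knots.

3.07 knots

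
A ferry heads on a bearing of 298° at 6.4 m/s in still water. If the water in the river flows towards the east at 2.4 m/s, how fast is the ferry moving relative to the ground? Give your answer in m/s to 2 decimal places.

4.43 m/s

Taking east as x and north as y: velocity relative to the water = (-5.651, 3.005) m/s; the water relative to ground = (2.400, 0.000) m/s.
Velocity relative to ground = (-5.651, 3.005) + (2.400, 0.000) = (-3.251, 3.005) m/s.
Speed = |(-3.251, 3.005)| = 4.427 m/s.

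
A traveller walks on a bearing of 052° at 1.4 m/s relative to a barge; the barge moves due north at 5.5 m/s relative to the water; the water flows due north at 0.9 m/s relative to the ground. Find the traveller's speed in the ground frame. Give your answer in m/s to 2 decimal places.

In east/north components (m/s): traveller relative to barge = (1.103, 0.862); barge relative to water = (0.000, 5.500); water relative to ground = (0.000, 0.900).
Sum = (1.103, 7.262) m/s.
Speed = |(1.103, 7.262)| = 7.345 m/s.

7.35 m/s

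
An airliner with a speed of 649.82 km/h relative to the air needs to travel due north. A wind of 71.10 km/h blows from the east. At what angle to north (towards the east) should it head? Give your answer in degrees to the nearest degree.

6°

The wind pushes perpendicular to the desired track; the heading must have a component into the wind equal to 71.10 km/h: 649.82 sin θ = 71.10.
sin θ = 0.1094, so θ = 6.282°.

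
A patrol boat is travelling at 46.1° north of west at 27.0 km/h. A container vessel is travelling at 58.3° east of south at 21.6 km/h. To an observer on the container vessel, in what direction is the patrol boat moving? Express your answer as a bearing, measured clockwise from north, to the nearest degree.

Taking east as x and north as y: patrol boat velocity = (-18.722, 19.455) km/h; container vessel velocity = (18.378, -11.350) km/h.
Velocity of patrol boat relative to container vessel = (-18.722, 19.455) − (18.378, -11.350) = (-37.099, 30.805) km/h.
Bearing = atan2(-37.10, 30.81) = 309.70° clockwise from north.

310°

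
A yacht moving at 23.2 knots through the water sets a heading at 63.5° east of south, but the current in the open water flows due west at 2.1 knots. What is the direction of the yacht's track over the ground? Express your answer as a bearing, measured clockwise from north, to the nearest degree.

Taking east as x and north as y: velocity relative to the water = (20.762, -10.352) knots; the water relative to ground = (-2.100, 0.000) knots.
Velocity relative to ground = (20.762, -10.352) + (-2.100, 0.000) = (18.662, -10.352) knots.
Bearing = atan2(18.66, -10.35) = 119.02° clockwise from north.

119°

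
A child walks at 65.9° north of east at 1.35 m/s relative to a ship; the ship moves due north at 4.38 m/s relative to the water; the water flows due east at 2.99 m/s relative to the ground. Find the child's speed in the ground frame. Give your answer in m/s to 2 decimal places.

In east/north components (m/s): child relative to ship = (0.551, 1.232); ship relative to water = (0.000, 4.380); water relative to ground = (2.990, 0.000).
Sum = (3.541, 5.612) m/s.
Speed = |(3.541, 5.612)| = 6.636 m/s.

6.64 m/s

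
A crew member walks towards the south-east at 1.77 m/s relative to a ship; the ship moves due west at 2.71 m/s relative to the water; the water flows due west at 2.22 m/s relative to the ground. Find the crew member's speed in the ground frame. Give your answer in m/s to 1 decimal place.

3.9 m/s

In east/north components (m/s): crew member relative to ship = (1.252, -1.252); ship relative to water = (-2.710, 0.000); water relative to ground = (-2.220, 0.000).
Sum = (-3.678, -1.252) m/s.
Speed = |(-3.678, -1.252)| = 3.886 m/s.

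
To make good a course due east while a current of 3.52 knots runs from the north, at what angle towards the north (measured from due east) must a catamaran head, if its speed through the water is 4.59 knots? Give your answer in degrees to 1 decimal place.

The current pushes perpendicular to the desired track; the heading must have a component into the current equal to 3.52 knots: 4.59 sin θ = 3.52.
sin θ = 0.7669, so θ = 50.075°.

50.1°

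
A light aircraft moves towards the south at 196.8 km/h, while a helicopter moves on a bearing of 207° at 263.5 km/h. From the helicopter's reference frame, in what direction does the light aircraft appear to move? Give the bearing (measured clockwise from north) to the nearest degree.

072°

Taking east as x and north as y: light aircraft velocity = (0.000, -196.800) km/h; helicopter velocity = (-119.626, -234.780) km/h.
Velocity of light aircraft relative to helicopter = (0.000, -196.800) − (-119.626, -234.780) = (119.626, 37.980) km/h.
Bearing = atan2(119.63, 37.98) = 72.39° clockwise from north.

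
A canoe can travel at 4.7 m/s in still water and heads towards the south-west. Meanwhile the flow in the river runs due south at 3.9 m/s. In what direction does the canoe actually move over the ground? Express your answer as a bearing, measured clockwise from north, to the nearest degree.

Taking east as x and north as y: velocity relative to the water = (-3.323, -3.323) m/s; the water relative to ground = (0.000, -3.900) m/s.
Velocity relative to ground = (-3.323, -3.323) + (0.000, -3.900) = (-3.323, -7.223) m/s.
Bearing = atan2(-3.32, -7.22) = 204.71° clockwise from north.

205°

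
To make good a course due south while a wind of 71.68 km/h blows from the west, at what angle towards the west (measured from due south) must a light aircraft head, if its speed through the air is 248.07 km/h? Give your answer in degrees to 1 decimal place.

16.8°

The wind pushes perpendicular to the desired track; the heading must have a component into the wind equal to 71.68 km/h: 248.07 sin θ = 71.68.
sin θ = 0.2890, so θ = 16.795°.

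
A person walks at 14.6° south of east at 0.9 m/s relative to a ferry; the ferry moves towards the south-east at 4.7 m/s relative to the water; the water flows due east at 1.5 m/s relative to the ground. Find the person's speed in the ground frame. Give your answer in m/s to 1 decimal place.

In east/north components (m/s): person relative to ferry = (0.871, -0.227); ferry relative to water = (3.323, -3.323); water relative to ground = (1.500, 0.000).
Sum = (5.694, -3.550) m/s.
Speed = |(5.694, -3.550)| = 6.710 m/s.

6.7 m/s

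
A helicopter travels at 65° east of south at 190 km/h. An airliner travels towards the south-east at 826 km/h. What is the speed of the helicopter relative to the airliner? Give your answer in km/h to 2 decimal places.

650.71 km/h

Taking east as x and north as y: helicopter velocity = (172.198, -80.297) km/h; airliner velocity = (584.070, -584.070) km/h.
Velocity of helicopter relative to airliner = (172.198, -80.297) − (584.070, -584.070) = (-411.872, 503.773) km/h.
Magnitude = |(-411.872, 503.773)| = 650.711 km/h.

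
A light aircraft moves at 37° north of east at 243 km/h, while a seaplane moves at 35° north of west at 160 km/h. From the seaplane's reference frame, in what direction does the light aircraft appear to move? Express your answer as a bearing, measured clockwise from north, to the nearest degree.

Taking east as x and north as y: light aircraft velocity = (194.068, 146.241) km/h; seaplane velocity = (-131.064, 91.772) km/h.
Velocity of light aircraft relative to seaplane = (194.068, 146.241) − (-131.064, 91.772) = (325.133, 54.469) km/h.
Bearing = atan2(325.13, 54.47) = 80.49° clockwise from north.

080°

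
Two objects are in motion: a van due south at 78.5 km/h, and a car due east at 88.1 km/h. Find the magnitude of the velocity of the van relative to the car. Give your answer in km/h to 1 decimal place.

118.0 km/h

Taking east as x and north as y: van velocity = (0.000, -78.500) km/h; car velocity = (88.100, 0.000) km/h.
Velocity of van relative to car = (0.000, -78.500) − (88.100, 0.000) = (-88.100, -78.500) km/h.
Magnitude = |(-88.100, -78.500)| = 117.999 km/h.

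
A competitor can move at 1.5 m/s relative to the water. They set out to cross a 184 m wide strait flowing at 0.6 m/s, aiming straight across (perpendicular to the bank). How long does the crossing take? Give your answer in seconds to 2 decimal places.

122.67 s

The component of the competitor's velocity perpendicular to the bank is 1.5 m/s.
Only the cross-stream component determines the crossing time; the current contributes nothing perpendicular to the bank.
Time = 184 / 1.500 = 122.667 s.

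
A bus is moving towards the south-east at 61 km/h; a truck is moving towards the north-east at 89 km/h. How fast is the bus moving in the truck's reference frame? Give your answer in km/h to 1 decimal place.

Taking east as x and north as y: bus velocity = (43.134, -43.134) km/h; truck velocity = (62.933, 62.933) km/h.
Velocity of bus relative to truck = (43.134, -43.134) − (62.933, 62.933) = (-19.799, -106.066) km/h.
Magnitude = |(-19.799, -106.066)| = 107.898 km/h.

107.9 km/h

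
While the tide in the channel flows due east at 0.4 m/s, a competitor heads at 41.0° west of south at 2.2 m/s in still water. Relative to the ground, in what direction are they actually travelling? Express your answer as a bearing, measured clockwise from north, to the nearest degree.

212°

Taking east as x and north as y: velocity relative to the water = (-1.443, -1.660) m/s; the water relative to ground = (0.400, 0.000) m/s.
Velocity relative to ground = (-1.443, -1.660) + (0.400, 0.000) = (-1.043, -1.660) m/s.
Bearing = atan2(-1.04, -1.66) = 212.14° clockwise from north.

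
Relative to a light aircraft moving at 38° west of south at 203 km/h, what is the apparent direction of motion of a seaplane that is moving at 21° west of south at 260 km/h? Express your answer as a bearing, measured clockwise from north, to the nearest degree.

159°

Taking east as x and north as y: seaplane velocity = (-93.176, -242.731) km/h; light aircraft velocity = (-124.979, -159.966) km/h.
Velocity of seaplane relative to light aircraft = (-93.176, -242.731) − (-124.979, -159.966) = (31.804, -82.765) km/h.
Bearing = atan2(31.80, -82.76) = 158.98° clockwise from north.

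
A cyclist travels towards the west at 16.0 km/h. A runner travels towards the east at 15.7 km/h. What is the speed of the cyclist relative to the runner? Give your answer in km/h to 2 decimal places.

Taking east as x and north as y: cyclist velocity = (-16.000, 0.000) km/h; runner velocity = (15.700, 0.000) km/h.
Velocity of cyclist relative to runner = (-16.000, 0.000) − (15.700, 0.000) = (-31.700, 0.000) km/h.
Magnitude = |(-31.700, 0.000)| = 31.700 km/h.

31.70 km/h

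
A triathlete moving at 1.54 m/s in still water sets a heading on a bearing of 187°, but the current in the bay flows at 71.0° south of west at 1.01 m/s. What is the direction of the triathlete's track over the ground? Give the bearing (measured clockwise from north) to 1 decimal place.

191.7°

Taking east as x and north as y: velocity relative to the water = (-0.188, -1.529) m/s; the water relative to ground = (-0.329, -0.955) m/s.
Velocity relative to ground = (-0.188, -1.529) + (-0.329, -0.955) = (-0.517, -2.483) m/s.
Bearing = atan2(-0.52, -2.48) = 191.75° clockwise from north.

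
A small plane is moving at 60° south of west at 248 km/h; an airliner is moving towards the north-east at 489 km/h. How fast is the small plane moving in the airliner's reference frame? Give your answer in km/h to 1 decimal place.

731.4 km/h

Taking east as x and north as y: small plane velocity = (-124.000, -214.774) km/h; airliner velocity = (345.775, 345.775) km/h.
Velocity of small plane relative to airliner = (-124.000, -214.774) − (345.775, 345.775) = (-469.775, -560.550) km/h.
Magnitude = |(-469.775, -560.550)| = 731.372 km/h.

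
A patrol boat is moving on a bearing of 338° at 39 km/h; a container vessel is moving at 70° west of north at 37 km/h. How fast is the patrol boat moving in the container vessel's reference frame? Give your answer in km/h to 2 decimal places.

30.97 km/h

Taking east as x and north as y: patrol boat velocity = (-14.610, 36.160) km/h; container vessel velocity = (-34.769, 12.655) km/h.
Velocity of patrol boat relative to container vessel = (-14.610, 36.160) − (-34.769, 12.655) = (20.159, 23.505) km/h.
Magnitude = |(20.159, 23.505)| = 30.966 km/h.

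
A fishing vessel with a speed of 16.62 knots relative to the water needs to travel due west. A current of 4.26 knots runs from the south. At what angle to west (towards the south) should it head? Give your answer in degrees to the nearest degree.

The current pushes perpendicular to the desired track; the heading must have a component into the current equal to 4.26 knots: 16.62 sin θ = 4.26.
sin θ = 0.2563, so θ = 14.852°.

15°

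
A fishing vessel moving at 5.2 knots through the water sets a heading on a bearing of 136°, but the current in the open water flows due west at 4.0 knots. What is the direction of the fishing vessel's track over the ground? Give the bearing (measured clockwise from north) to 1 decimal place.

Taking east as x and north as y: velocity relative to the water = (3.612, -3.741) knots; the water relative to ground = (-4.000, 0.000) knots.
Velocity relative to ground = (3.612, -3.741) + (-4.000, 0.000) = (-0.388, -3.741) knots.
Bearing = atan2(-0.39, -3.74) = 185.92° clockwise from north.

185.9°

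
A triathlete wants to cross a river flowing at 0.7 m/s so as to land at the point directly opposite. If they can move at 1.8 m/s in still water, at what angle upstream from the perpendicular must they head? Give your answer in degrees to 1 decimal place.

To cancel the current, the upstream component of the triathlete's velocity must equal the flow: 1.8 sin θ = 0.7.
sin θ = 0.7 / 1.8 = 0.3889.
θ = arcsin(0.3889) = 22.885°.

22.9°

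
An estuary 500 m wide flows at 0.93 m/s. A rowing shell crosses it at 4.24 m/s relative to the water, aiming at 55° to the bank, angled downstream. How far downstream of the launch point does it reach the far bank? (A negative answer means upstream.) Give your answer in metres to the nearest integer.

484 m

Perpendicular speed = 3.473 m/s; crossing time = 500 / 3.473 = 143.959 s.
Net downstream speed = 3.362 m/s.
Drift = 3.362 × 143.959 = 483.986 m (downstream).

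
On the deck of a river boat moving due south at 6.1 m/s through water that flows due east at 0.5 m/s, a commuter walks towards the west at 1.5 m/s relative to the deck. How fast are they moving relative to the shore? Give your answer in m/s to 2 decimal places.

6.18 m/s

In east/north components (m/s): commuter relative to river boat = (-1.500, 0.000); river boat relative to water = (0.000, -6.100); water relative to ground = (0.500, 0.000).
Sum = (-1.000, -6.100) m/s.
Speed = |(-1.000, -6.100)| = 6.181 m/s.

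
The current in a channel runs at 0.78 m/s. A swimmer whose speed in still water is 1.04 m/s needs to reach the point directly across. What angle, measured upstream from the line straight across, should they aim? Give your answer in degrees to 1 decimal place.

To cancel the current, the upstream component of the swimmer's velocity must equal the flow: 1.04 sin θ = 0.78.
sin θ = 0.78 / 1.04 = 0.7500.
θ = arcsin(0.7500) = 48.590°.

48.6°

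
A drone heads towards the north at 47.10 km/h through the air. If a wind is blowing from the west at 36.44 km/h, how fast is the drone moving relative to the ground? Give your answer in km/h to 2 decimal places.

59.55 km/h

Taking east as x and north as y: velocity relative to the air = (0.000, 47.100) km/h; the air relative to ground = (36.440, 0.000) km/h.
Velocity relative to ground = (0.000, 47.100) + (36.440, 0.000) = (36.440, 47.100) km/h.
Speed = |(36.440, 47.100)| = 59.551 km/h.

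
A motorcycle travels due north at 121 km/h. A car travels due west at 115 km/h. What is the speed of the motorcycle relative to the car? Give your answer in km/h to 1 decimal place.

166.9 km/h

Taking east as x and north as y: motorcycle velocity = (0.000, 121.000) km/h; car velocity = (-115.000, 0.000) km/h.
Velocity of motorcycle relative to car = (0.000, 121.000) − (-115.000, 0.000) = (115.000, 121.000) km/h.
Magnitude = |(115.000, 121.000)| = 166.931 km/h.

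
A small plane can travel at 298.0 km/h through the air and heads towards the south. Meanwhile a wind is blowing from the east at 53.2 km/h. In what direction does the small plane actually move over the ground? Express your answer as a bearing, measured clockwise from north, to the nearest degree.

190°

Taking east as x and north as y: velocity relative to the air = (0.000, -298.000) km/h; the air relative to ground = (-53.200, 0.000) km/h.
Velocity relative to ground = (0.000, -298.000) + (-53.200, 0.000) = (-53.200, -298.000) km/h.
Bearing = atan2(-53.20, -298.00) = 190.12° clockwise from north.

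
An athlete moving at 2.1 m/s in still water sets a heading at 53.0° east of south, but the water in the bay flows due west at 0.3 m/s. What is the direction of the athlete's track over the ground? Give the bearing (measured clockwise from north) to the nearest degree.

Taking east as x and north as y: velocity relative to the water = (1.677, -1.264) m/s; the water relative to ground = (-0.300, 0.000) m/s.
Velocity relative to ground = (1.677, -1.264) + (-0.300, 0.000) = (1.377, -1.264) m/s.
Bearing = atan2(1.38, -1.26) = 132.54° clockwise from north.

133°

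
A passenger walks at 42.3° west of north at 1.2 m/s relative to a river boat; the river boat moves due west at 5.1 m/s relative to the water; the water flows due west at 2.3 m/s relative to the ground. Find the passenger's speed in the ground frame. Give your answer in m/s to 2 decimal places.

8.26 m/s

In east/north components (m/s): passenger relative to river boat = (-0.808, 0.888); river boat relative to water = (-5.100, 0.000); water relative to ground = (-2.300, 0.000).
Sum = (-8.208, 0.888) m/s.
Speed = |(-8.208, 0.888)| = 8.255 m/s.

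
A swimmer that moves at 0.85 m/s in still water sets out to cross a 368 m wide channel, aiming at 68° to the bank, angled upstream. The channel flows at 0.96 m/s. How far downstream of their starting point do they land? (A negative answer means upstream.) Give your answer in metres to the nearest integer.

Perpendicular speed = 0.788 m/s; crossing time = 368 / 0.788 = 466.942 s.
Net downstream speed = 0.642 m/s.
Drift = 0.642 × 466.942 = 299.583 m (downstream).

300 m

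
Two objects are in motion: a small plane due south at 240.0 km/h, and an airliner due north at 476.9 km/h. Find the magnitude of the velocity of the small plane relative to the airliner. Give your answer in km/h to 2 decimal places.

Taking east as x and north as y: small plane velocity = (0.000, -240.000) km/h; airliner velocity = (0.000, 476.900) km/h.
Velocity of small plane relative to airliner = (0.000, -240.000) − (0.000, 476.900) = (0.000, -716.900) km/h.
Magnitude = |(0.000, -716.900)| = 716.900 km/h.

716.90 km/h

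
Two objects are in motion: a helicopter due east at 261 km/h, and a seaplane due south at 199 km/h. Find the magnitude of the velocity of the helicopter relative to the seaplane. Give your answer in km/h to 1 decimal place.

Taking east as x and north as y: helicopter velocity = (261.000, 0.000) km/h; seaplane velocity = (0.000, -199.000) km/h.
Velocity of helicopter relative to seaplane = (261.000, 0.000) − (0.000, -199.000) = (261.000, 199.000) km/h.
Magnitude = |(261.000, 199.000)| = 328.210 km/h.

328.2 km/h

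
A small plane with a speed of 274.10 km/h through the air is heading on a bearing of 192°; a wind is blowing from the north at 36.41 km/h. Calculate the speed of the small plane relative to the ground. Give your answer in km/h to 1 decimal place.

Taking east as x and north as y: velocity relative to the air = (-56.989, -268.110) km/h; the air relative to ground = (0.000, -36.410) km/h.
Velocity relative to ground = (-56.989, -268.110) + (0.000, -36.410) = (-56.989, -304.520) km/h.
Speed = |(-56.989, -304.520)| = 309.807 km/h.

309.8 km/h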